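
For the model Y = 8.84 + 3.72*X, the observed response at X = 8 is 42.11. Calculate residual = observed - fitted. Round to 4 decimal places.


Compute yhat = 8.84 + (3.72)(8) = 38.6000.
Residual = actual - predicted = 42.11 - 38.6000 = 3.5100.

3.5100


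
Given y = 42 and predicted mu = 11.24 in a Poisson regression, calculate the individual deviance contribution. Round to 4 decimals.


y/mu = 42/11.24 = 3.736655 (approx.), and ln(42/11.24) = 1.318191.
y * ln(y/mu) = 42 * 1.318191 = 55.364022.
y - mu = 30.76.
D = 2 * (55.364022 - 30.76) = 49.208044, which rounds to 49.2080.

49.2080


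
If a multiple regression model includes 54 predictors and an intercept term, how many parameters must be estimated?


Each predictor gets one coefficient, plus one intercept.
Total parameters = 54 + 1 = 55.

55


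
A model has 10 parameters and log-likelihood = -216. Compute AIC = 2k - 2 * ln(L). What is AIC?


AIC = 2k - 2*loglik = 2(10) - 2(-216).
= 20 + 432 = 452.

452


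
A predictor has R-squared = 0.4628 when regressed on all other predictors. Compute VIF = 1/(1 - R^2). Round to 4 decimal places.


Using VIF = 1/(1 - R^2_j):
1 - 0.4628 = 0.5372.
VIF = 1.8615.

1.8615


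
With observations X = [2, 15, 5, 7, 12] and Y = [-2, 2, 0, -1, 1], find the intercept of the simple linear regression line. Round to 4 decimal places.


The slope is b1 = 0.2798.
Sample means are xbar = 8.2000 and ybar = 0.0000.
Intercept: b0 = 0.0000 - (0.2798)(8.2000) = -2.2942.

-2.2942


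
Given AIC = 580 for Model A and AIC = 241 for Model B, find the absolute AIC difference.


|AIC_A - AIC_B| = |580 - 241| = 339.
Model B is preferred (lower AIC).

339


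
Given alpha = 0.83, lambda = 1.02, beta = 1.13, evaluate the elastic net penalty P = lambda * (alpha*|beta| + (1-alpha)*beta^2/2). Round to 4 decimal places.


Compute:
L1 = 0.83 * 1.13 = 0.9379.
L2 = 0.17 * 1.13^2 / 2 = 0.1085.
Penalty = 1.02 * (0.9379 + 0.1085) = 1.0674.

1.0674


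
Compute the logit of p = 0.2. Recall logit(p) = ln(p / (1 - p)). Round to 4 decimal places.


The odds are p/(1-p) = 0.2 / 0.8 = 0.2500.
logit(p) = ln(0.2500) = -1.3863.

-1.3863


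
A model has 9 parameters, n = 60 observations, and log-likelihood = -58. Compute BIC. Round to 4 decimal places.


k * ln(n) = 9 * ln(60) = 9 * 4.094345 = 36.849105.
-2 * loglik = -2 * (-58) = 116.
BIC = 36.849105 + 116 = 152.849105, which rounds to 152.8491.

152.8491


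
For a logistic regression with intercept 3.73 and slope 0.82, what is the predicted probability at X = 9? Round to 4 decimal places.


Linear predictor: z = 3.73 + 0.82 * 9 = 11.1100.
P = 1/(1 + exp(-11.1100)) = 1/(1 + 0.0000) = 1.0000.

1.0000


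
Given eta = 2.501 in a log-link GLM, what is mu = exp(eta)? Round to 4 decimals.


mu = exp(eta) = exp(2.501).
= 12.1947.

12.1947


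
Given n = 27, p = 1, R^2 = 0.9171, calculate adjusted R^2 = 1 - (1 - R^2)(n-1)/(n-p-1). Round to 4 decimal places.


Using the formula:
(1 - 0.9171) = 0.0829.
Multiply by 26/25: 0.0829 * 26 = 2.1554, then 2.1554 / 25 = 0.0862.
Adj R^2 = 1 - 0.0862 = 0.9138.

0.9138


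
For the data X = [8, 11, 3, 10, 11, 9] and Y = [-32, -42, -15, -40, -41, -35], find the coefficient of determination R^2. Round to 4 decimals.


Fit the OLS line: b0 = -5.0441, b1 = -3.3603.
SSres = 2.9485.
SStot = 514.8333.
R^2 = 1 - 2.9485/514.8333 = 0.9943.

0.9943


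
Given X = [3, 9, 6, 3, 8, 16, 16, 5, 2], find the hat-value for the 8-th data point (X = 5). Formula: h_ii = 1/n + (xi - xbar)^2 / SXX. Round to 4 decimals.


Mean of X: xbar = 7.5556.
SXX = 226.2222.
For X = 5: h = 1/9 + (5 - 7.5556)^2/226.2222 = 0.1400.

0.1400


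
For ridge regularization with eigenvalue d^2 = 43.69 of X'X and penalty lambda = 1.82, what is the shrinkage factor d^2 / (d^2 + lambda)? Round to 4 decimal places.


Denominator = d^2 + lambda = 43.69 + 1.82 = 45.5100.
Shrinkage = 43.69 / 45.5100 = 0.9600.

0.9600


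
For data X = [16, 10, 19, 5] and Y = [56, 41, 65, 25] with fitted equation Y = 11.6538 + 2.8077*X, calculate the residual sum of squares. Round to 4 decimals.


Predicted values from Y = 11.6538 + 2.8077*X.
Residuals: [-0.5770, 1.2692, -0.0001, -0.6923].
SSres = 2.4231.

2.4231


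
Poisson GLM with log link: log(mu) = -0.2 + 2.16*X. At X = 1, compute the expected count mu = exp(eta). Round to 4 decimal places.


Compute eta = -0.2 + 2.16 * 1 = 1.9600.
Apply inverse link: mu = e^1.9600 = 7.0993.

7.0993


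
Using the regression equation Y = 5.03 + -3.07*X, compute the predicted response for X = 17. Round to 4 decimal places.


Substitute X = 17 into the equation:
Y = 5.03 + -3.07 * 17 = 5.03 + -52.1900 = -47.1600.

-47.1600


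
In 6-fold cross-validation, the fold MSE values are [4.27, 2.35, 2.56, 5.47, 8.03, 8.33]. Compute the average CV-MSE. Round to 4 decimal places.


Sum of fold MSEs = 31.0100.
Average = 31.0100 / 6 = 5.1683.

5.1683


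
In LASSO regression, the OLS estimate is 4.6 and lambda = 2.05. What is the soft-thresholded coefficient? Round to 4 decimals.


Absolute value: |4.6| = 4.6.
Compare to lambda = 2.05.
Since |beta| > lambda, coefficient = sign(beta)*(|beta| - lambda) = 2.5500.

2.5500


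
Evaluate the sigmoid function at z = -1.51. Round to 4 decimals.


exp(1.5100) = 4.5267.
1 + exp(-z) = 5.5267.
sigmoid = 1/5.5267 = 0.1809.

0.1809


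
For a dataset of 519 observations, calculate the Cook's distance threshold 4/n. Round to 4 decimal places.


Cook's distance cutoff = 4/n = 4/519.
= 0.0077.

0.0077


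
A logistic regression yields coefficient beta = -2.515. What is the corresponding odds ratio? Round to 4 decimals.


The odds ratio is computed as:
OR = e^(-2.515) = 0.0809.

0.0809


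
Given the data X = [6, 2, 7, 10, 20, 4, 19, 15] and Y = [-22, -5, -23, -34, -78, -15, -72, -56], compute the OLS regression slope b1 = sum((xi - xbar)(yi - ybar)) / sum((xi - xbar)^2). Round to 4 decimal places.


Calculate xbar = 10.3750, ybar = -38.1250.
S_xx = 329.8750, S_xy = -1306.6250.
Using b1 = S_xy / S_xx = -1306.6250 / 329.8750, we get b1 = -3.9610.

-3.9610


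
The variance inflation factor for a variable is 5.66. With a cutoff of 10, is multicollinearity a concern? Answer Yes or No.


Check: VIF = 5.66 vs threshold = 10.
Since 5.66 < 10, the answer is No.

No


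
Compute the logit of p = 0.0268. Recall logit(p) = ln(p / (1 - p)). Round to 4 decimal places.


1 - p = 0.9732.
p/(1-p) = 0.0275.
logit = ln(0.0275) = -3.5922.

-3.5922


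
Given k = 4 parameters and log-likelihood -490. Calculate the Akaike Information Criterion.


AIC = 2*4 - 2*(-490).
= 8 + 980 = 988.

988


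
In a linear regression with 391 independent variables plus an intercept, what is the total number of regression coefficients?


Each predictor gets one coefficient, plus one intercept.
Total parameters = 391 + 1 = 392.

392


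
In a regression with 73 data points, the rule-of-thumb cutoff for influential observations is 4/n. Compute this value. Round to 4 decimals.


Using the rule of thumb:
Threshold = 4 / 73 = 0.0548.

0.0548


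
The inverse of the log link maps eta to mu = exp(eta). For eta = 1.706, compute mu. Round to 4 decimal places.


mu = exp(eta) = exp(1.706).
= 5.5069.

5.5069


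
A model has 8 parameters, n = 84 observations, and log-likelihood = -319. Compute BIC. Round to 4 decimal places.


Compute k*ln(n) = 8*ln(84) = 8*4.430817 = 35.446536.
Then -2*loglik = 638.
BIC = 35.446536 + 638 = 673.446536, which rounds to 673.4465.

673.4465


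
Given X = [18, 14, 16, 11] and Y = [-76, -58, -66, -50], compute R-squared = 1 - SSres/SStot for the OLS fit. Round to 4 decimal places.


After computing the OLS fit (b0=-8.1869, b1=-3.6822):
SSres = 8.2991, SStot = 371.0000.
R^2 = 1 - 8.2991/371.0000 = 0.9776.

0.9776


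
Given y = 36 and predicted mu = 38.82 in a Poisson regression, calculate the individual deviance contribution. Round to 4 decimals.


First: ln(36/38.82) = -0.075417.
Then: 36 * -0.075417 = -2.715012.
y - mu = 36 - 38.82 = -2.82.
D = 2(-2.715012 - -2.82) = 0.209976, which rounds to 0.2100.

0.2100


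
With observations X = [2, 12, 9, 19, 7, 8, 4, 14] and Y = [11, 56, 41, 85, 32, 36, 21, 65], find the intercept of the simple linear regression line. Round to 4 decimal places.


Compute b1 = 4.3935 from the OLS formula.
With xbar = 9.3750 and ybar = 43.3750, the intercept is:
b0 = 43.3750 - 4.3935 * 9.3750 = 2.1858.

2.1858


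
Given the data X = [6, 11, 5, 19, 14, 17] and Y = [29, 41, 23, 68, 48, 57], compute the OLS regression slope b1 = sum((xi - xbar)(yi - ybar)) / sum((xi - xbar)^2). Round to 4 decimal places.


Calculate xbar = 12.0000, ybar = 44.3333.
S_xx = 164.0000, S_xy = 481.0000.
Using b1 = S_xy / S_xx = 481.0000 / 164.0000, we get b1 = 2.9329.

2.9329


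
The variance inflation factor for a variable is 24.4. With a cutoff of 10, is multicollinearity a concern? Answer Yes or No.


The threshold is 10.
VIF = 24.4 is >= 10.
Multicollinearity indication: Yes.

Yes


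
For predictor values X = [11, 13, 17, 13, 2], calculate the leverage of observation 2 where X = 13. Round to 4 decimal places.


n = 5, xbar = 11.2000.
SXX = sum((xi - xbar)^2) = 124.8000.
h = 1/5 + (13 - 11.2000)^2 / 124.8000 = 0.2260.

0.2260


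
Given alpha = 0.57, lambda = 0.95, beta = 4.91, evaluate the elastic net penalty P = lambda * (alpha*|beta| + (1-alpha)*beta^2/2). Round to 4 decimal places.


Compute:
L1 = 0.57 * 4.91 = 2.7987.
L2 = 0.43 * 4.91^2 / 2 = 5.1832.
Penalty = 0.95 * (2.7987 + 5.1832) = 7.5828.

7.5828


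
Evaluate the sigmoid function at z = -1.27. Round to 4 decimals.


First, exp(1.2700) = 3.5609.
Then sigma(z) = 1/(1 + 3.5609) = 0.2193.

0.2193


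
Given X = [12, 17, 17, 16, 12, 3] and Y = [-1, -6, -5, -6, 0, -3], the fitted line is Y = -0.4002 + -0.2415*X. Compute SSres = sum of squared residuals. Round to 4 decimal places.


Compute predicted values, then residuals = yi - yhat_i.
Residuals: [2.2982, -1.4943, -0.4943, -1.7358, 3.2982, -1.8753].
SSres = sum(residual^2) = 25.1669.

25.1669


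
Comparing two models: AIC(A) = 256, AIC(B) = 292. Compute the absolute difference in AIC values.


Absolute difference = |256 - 292| = 36.
The model with lower AIC (A) is preferred.

36


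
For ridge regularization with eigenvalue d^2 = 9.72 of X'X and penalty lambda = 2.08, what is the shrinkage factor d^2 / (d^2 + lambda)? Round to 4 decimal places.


Denominator = d^2 + lambda = 9.72 + 2.08 = 11.8000.
Shrinkage = 9.72 / 11.8000 = 0.8237.

0.8237


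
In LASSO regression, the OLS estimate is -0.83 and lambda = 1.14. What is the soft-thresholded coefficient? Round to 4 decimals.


Check: |-0.83| = 0.83 vs lambda = 1.14.
Since |beta| <= lambda, the coefficient is set to 0.
Soft-thresholded coefficient = 0.0000.

0.0000


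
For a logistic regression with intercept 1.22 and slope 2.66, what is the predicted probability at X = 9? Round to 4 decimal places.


Compute z = 1.22 + (2.66)(9) = 25.1600.
exp(-z) = 0.0000.
P = 1/(1 + 0.0000) = 1.0000.

1.0000


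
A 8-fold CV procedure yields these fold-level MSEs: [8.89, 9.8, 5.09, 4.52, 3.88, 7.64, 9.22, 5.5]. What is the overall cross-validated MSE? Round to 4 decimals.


Total MSE across folds = 54.5400.
CV-MSE = 54.5400/8 = 6.8175.

6.8175


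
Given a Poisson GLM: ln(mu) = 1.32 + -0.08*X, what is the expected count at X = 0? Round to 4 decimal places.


Linear predictor: eta = 1.32 + (-0.08)(0) = 1.3200.
Expected count: mu = exp(1.3200) = 3.7434.

3.7434


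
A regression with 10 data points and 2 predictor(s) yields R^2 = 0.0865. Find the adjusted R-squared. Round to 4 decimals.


Using the formula:
(1 - 0.0865) = 0.9135.
Multiply by 9/7: 0.9135 * 9 = 8.2215, then 8.2215 / 7 = 1.1745.
Adj R^2 = 1 - 1.1745 = -0.1745.

-0.1745


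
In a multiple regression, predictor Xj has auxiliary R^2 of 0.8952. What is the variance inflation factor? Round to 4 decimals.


Using VIF = 1/(1 - R^2_j):
1 - 0.8952 = 0.1048.
VIF = 9.5420.

9.5420


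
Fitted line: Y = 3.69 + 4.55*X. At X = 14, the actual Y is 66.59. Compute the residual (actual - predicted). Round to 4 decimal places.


Predicted = 3.69 + 4.55 * 14 = 67.3900.
Residual = 66.59 - 67.3900 = -0.8000.

-0.8000


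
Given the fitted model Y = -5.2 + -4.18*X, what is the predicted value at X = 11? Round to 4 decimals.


Predicted value:
Y = -5.2 + (-4.18)(11) = -5.2 + -45.9800 = -51.1800.

-51.1800


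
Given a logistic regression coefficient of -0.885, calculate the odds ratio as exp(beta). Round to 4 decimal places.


The odds ratio is computed as:
OR = e^(-0.885) = 0.4127.

0.4127


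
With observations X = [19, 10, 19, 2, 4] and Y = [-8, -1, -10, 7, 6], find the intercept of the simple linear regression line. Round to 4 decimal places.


Compute b1 = -0.9629 from the OLS formula.
With xbar = 10.8000 and ybar = -1.2000, the intercept is:
b0 = -1.2000 - -0.9629 * 10.8000 = 9.1994.

9.1994


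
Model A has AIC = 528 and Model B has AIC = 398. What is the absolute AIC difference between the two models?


Absolute difference = |528 - 398| = 130.
The model with lower AIC (B) is preferred.

130


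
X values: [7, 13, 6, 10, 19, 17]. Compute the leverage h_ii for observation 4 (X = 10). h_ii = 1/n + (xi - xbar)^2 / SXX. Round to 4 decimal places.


n = 6, xbar = 12.0000.
SXX = sum((xi - xbar)^2) = 140.0000.
h = 1/6 + (10 - 12.0000)^2 / 140.0000 = 0.1952.

0.1952


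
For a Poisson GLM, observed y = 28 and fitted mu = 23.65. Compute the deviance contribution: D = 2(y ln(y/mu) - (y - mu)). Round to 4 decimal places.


Compute y*ln(y/mu) = 28*ln(28/23.65) = 28*0.168841 = 4.727548.
y - mu = 4.35.
D = 2*(4.727548 - (4.35)) = 0.755096, which rounds to 0.7551.

0.7551


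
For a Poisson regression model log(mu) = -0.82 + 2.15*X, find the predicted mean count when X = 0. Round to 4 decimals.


eta = -0.82 + 2.15 * 0 = -0.8200.
mu = exp(-0.8200) = 0.4404.

0.4404


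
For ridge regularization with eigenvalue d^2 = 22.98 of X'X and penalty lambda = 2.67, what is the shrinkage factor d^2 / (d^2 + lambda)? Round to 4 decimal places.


Denominator = d^2 + lambda = 22.98 + 2.67 = 25.6500.
Shrinkage = 22.98 / 25.6500 = 0.8959.

0.8959


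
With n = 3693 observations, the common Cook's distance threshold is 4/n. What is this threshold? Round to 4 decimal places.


The threshold is 4/n.
4/3693 = 0.0011.

0.0011


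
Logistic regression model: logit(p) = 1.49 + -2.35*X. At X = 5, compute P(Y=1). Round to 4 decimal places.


z = 1.49 + -2.35 * 5 = -10.2600.
Sigmoid: P = 1 / (1 + exp(10.2600)) = 0.0000.

0.0000


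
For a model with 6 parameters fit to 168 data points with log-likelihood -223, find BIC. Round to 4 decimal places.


Compute k*ln(n) = 6*ln(168) = 6*5.123964 = 30.743784.
Then -2*loglik = 446.
BIC = 30.743784 + 446 = 476.743784, which rounds to 476.7438.

476.7438


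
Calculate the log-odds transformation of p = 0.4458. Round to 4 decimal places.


The odds are p/(1-p) = 0.4458 / 0.5542 = 0.8044.
logit(p) = ln(0.8044) = -0.2177.

-0.2177


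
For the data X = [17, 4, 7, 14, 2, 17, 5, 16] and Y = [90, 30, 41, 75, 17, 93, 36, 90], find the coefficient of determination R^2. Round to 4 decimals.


After computing the OLS fit (b0=8.9612, b1=4.8818):
SSres = 35.5414, SStot = 6792.0000.
R^2 = 1 - 35.5414/6792.0000 = 0.9948.

0.9948


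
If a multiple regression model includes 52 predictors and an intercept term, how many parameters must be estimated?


Including the intercept, the model has 52 predictor coefficients + 1 intercept.
Total = 53.

53


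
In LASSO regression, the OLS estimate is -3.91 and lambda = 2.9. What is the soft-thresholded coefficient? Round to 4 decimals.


Absolute value: |-3.91| = 3.91.
Compare to lambda = 2.9.
Since |beta| > lambda, coefficient = sign(beta)*(|beta| - lambda) = -1.0100.

-1.0100


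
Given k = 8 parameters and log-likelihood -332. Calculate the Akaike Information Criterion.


AIC = 2*8 - 2*(-332).
= 16 + 664 = 680.

680


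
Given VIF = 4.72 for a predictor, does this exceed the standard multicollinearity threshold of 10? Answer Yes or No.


Check: VIF = 4.72 vs threshold = 10.
Since 4.72 < 10, the answer is No.

No


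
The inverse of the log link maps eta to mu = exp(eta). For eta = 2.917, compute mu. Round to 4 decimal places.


The inverse log link gives:
mu = exp(2.917) = 18.4857.

18.4857


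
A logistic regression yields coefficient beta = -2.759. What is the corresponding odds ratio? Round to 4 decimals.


Odds ratio = exp(beta) = exp(-2.759).
= 0.0634.

0.0634


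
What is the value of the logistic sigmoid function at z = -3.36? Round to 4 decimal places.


Compute exp(3.3600) = 28.7892.
Sigmoid = 1 / (1 + 28.7892) = 1 / 29.7892 = 0.0336.

0.0336


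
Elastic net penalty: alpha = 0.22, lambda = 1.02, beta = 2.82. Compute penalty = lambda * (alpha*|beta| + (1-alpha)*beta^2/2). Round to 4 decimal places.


L1 component = 0.22 * |2.82| = 0.6204.
L2 component = 0.78 * 2.82^2 / 2 = 3.1014.
Penalty = 1.02 * (0.6204 + 3.1014) = 1.02 * 3.7218 = 3.7963.

3.7963


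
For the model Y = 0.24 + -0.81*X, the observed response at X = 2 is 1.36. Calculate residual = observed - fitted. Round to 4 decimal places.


Fitted value at X = 2 is yhat = 0.24 + -0.81*2 = -1.3800.
Residual = 1.36 - -1.3800 = 2.7400.

2.7400


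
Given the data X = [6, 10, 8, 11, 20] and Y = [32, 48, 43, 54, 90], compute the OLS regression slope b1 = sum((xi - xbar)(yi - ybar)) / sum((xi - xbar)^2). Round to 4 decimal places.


The sample means are xbar = 11.0000 and ybar = 53.4000.
Compute S_xx = 116.0000 and S_xy = 473.0000.
Slope b1 = S_xy / S_xx = 473.0000 / 116.0000 = 4.0776.

4.0776


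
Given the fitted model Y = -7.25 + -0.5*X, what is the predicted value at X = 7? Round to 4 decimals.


Predicted value:
Y = -7.25 + (-0.5)(7) = -7.25 + -3.5000 = -10.7500.

-10.7500


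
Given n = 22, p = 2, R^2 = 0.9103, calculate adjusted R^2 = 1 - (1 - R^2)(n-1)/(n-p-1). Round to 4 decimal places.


Plug in: Adj R^2 = 1 - (1 - 0.9103) * 21/19.
= 1 - 0.0897 * 21/19
= 1 - 1.8837 / 19
= 1 - 0.0991 = 0.9009.

0.9009


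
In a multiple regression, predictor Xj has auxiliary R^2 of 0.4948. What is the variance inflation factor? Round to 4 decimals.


VIF = 1 / (1 - 0.4948).
= 1 / 0.5052 = 1.9794.

1.9794


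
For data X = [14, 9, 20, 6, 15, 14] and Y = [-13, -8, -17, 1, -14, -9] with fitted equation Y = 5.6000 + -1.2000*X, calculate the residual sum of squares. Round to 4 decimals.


For each point, residual = actual - predicted.
Residuals: [-1.8000, -2.8000, 1.4000, 2.6000, -1.6000, 2.2000].
Sum of squared residuals = 27.2000.

27.2000


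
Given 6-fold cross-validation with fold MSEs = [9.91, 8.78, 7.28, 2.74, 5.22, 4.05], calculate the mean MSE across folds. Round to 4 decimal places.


Total MSE across folds = 37.9800.
CV-MSE = 37.9800/6 = 6.3300.

6.3300


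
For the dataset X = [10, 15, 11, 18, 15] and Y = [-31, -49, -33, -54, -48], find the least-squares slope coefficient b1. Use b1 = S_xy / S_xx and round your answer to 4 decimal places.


The sample means are xbar = 13.8000 and ybar = -43.0000.
Compute S_xx = 42.8000 and S_xy = -133.0000.
Slope b1 = S_xy / S_xx = -133.0000 / 42.8000 = -3.1075.

-3.1075


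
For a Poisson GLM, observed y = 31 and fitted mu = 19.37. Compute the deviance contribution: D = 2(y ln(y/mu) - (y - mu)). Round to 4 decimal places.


Compute y*ln(y/mu) = 31*ln(31/19.37) = 31*0.470262 = 14.578122.
y - mu = 11.63.
D = 2*(14.578122 - (11.63)) = 5.896244, which rounds to 5.8962.

5.8962


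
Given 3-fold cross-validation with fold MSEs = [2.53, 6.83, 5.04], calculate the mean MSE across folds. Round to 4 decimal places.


Total MSE across folds = 14.4000.
CV-MSE = 14.4000/3 = 4.8000.

4.8000


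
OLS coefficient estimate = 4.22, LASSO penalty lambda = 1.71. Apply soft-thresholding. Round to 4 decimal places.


Absolute value: |4.22| = 4.22.
Compare to lambda = 1.71.
Since |beta| > lambda, coefficient = sign(beta)*(|beta| - lambda) = 2.5100.

2.5100


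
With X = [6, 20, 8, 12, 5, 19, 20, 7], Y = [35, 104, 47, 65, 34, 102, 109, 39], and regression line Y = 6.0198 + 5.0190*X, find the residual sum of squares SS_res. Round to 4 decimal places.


Compute predicted values, then residuals = yi - yhat_i.
Residuals: [-1.1338, -2.3998, 0.8282, -1.2478, 2.8852, 0.6192, 2.6002, -2.1528].
SSres = sum(residual^2) = 29.3908.

29.3908


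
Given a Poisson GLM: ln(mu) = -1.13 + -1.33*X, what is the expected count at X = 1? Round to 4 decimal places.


Compute eta = -1.13 + -1.33 * 1 = -2.4600.
Apply inverse link: mu = e^-2.4600 = 0.0854.

0.0854


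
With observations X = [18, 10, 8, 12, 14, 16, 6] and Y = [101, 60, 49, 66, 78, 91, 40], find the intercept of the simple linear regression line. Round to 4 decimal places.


Compute b1 = 5.0893 from the OLS formula.
With xbar = 12.0000 and ybar = 69.2857, the intercept is:
b0 = 69.2857 - 5.0893 * 12.0000 = 8.2143.

8.2143


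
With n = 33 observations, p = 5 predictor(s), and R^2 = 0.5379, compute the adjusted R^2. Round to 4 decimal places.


Plug in: Adj R^2 = 1 - (1 - 0.5379) * 32/27.
= 1 - 0.4621 * 32/27
= 1 - 14.7872 / 27
= 1 - 0.5477 = 0.4523.

0.4523


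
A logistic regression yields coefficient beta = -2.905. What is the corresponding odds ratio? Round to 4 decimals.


Odds ratio = exp(beta) = exp(-2.905).
= 0.0547.

0.0547


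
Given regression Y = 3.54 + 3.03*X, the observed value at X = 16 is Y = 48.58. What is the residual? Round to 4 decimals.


Fitted value at X = 16 is yhat = 3.54 + 3.03*16 = 52.0200.
Residual = 48.58 - 52.0200 = -3.4400.

-3.4400


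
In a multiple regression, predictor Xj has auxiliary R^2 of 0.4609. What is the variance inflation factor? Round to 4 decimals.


Using VIF = 1/(1 - R^2_j):
1 - 0.4609 = 0.5391.
VIF = 1.8549.

1.8549


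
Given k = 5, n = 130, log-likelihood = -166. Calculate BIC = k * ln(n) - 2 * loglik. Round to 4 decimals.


k * ln(n) = 5 * ln(130) = 5 * 4.867534 = 24.337670.
-2 * loglik = -2 * (-166) = 332.
BIC = 24.337670 + 332 = 356.337670, which rounds to 356.3377.

356.3377


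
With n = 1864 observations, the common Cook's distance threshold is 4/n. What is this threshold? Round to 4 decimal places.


Cook's distance cutoff = 4/n = 4/1864.
= 0.0021.

0.0021


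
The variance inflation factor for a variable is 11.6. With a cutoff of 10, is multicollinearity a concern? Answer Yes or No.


Check: VIF = 11.6 vs threshold = 10.
Since 11.6 >= 10, the answer is Yes.

Yes


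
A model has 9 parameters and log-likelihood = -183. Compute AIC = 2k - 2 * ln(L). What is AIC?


AIC = 2*9 - 2*(-183).
= 18 + 366 = 384.

384


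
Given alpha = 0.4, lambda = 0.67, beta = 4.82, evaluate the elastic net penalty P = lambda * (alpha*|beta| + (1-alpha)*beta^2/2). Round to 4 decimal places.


alpha * |beta| = 0.4 * 4.82 = 1.9280.
(1-alpha) * beta^2/2 = 0.6 * 23.2324/2 = 6.9697.
Total = 0.67 * (1.9280 + 6.9697) = 5.9615.

5.9615


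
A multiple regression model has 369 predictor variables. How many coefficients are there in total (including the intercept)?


Including the intercept, the model has 369 predictor coefficients + 1 intercept.
Total = 370.

370


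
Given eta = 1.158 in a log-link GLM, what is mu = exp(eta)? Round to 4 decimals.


mu = exp(eta) = exp(1.158).
= 3.1836.

3.1836


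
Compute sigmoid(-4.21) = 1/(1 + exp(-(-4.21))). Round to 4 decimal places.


exp(4.2100) = 67.3565.
1 + exp(-z) = 68.3565.
sigmoid = 1/68.3565 = 0.0146.

0.0146


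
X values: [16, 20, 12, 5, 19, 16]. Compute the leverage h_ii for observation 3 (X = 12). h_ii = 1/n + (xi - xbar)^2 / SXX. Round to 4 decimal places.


Compute xbar = 14.6667 with n = 6 observations.
SXX = 151.3333.
Leverage = 1/6 + (12 - 14.6667)^2/151.3333 = 0.2137.

0.2137


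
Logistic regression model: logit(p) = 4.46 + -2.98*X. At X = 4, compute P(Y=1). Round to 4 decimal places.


Linear predictor: z = 4.46 + -2.98 * 4 = -7.4600.
P = 1/(1 + exp(7.4600)) = 1/(1 + 1737.1481) = 0.0006.

0.0006


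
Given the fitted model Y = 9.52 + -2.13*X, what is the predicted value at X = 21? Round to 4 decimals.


Plug X = 21 into Y = 9.52 + -2.13*X:
Y = 9.52 + -44.7300 = -35.2100.

-35.2100


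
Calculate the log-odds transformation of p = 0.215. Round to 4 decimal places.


The odds are p/(1-p) = 0.215 / 0.785 = 0.2739.
logit(p) = ln(0.2739) = -1.2950.

-1.2950


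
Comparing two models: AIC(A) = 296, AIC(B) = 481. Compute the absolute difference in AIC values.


Absolute difference = |296 - 481| = 185.
The model with lower AIC (A) is preferred.

185


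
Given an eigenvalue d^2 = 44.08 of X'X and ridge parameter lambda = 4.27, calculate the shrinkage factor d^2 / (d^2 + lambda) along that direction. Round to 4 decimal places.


Compute the denominator: 44.08 + 4.27 = 48.3500.
Shrinkage factor = 44.08 / 48.3500 = 0.9117.

0.9117


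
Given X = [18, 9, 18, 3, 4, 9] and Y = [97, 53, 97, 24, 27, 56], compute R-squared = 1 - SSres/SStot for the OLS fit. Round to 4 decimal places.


After computing the OLS fit (b0=9.1210, b1=4.9061):
SSres = 10.9403, SStot = 5182.0000.
R^2 = 1 - 10.9403/5182.0000 = 0.9979.

0.9979


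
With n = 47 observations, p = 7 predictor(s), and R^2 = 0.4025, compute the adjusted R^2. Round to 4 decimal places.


Using the formula:
(1 - 0.4025) = 0.5975.
Multiply by 46/39: 0.5975 * 46 = 27.4850, then 27.4850 / 39 = 0.7047.
Adj R^2 = 1 - 0.7047 = 0.2953.

0.2953


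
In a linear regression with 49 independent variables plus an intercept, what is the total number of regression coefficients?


Each predictor gets one coefficient, plus one intercept.
Total parameters = 49 + 1 = 50.

50


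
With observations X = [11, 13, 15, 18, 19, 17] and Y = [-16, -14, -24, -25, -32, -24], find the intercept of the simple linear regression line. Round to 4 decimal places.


Compute b1 = -1.9263 from the OLS formula.
With xbar = 15.5000 and ybar = -22.5000, the intercept is:
b0 = -22.5000 - -1.9263 * 15.5000 = 7.3579.

7.3579


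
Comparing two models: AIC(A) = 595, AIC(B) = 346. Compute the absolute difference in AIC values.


|AIC_A - AIC_B| = |595 - 346| = 249.
Model B is preferred (lower AIC).

249


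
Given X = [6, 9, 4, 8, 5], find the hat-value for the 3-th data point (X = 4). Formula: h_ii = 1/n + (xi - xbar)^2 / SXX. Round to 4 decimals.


n = 5, xbar = 6.4000.
SXX = sum((xi - xbar)^2) = 17.2000.
h = 1/5 + (4 - 6.4000)^2 / 17.2000 = 0.5349.

0.5349


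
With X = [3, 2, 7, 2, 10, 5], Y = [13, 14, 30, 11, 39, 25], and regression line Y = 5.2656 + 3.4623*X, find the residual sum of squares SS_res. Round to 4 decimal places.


Predicted values from Y = 5.2656 + 3.4623*X.
Residuals: [-2.6525, 1.8098, 0.4983, -1.1902, -0.8886, 2.4229].
SSres = 18.6361.

18.6361


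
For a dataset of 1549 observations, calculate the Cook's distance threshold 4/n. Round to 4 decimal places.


The threshold is 4/n.
4/1549 = 0.0026.

0.0026


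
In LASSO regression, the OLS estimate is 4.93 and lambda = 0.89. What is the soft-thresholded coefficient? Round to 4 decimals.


Check: |4.93| = 4.93 vs lambda = 0.89.
Since |beta| > lambda, coefficient = sign(beta)*(|beta| - lambda) = 4.0400.
Soft-thresholded coefficient = 4.0400.

4.0400


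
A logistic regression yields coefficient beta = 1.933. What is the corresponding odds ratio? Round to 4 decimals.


exp(1.933) = 6.9102.
So the odds ratio is 6.9102.

6.9102


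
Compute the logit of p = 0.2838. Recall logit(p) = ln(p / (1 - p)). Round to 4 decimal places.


The odds are p/(1-p) = 0.2838 / 0.7162 = 0.3963.
logit(p) = ln(0.3963) = -0.9257.

-0.9257


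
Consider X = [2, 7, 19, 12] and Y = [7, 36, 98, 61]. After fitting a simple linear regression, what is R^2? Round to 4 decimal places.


Fit the OLS line: b0 = -2.6646, b1 = 5.3165.
SSres = 3.1772.
SStot = 4469.0000.
R^2 = 1 - 3.1772/4469.0000 = 0.9993.

0.9993


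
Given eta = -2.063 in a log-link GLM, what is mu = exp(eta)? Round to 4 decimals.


The inverse log link gives:
mu = exp(-2.063) = 0.1271.

0.1271


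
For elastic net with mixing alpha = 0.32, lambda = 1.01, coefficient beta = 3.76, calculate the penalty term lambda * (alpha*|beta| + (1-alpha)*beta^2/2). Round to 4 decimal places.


L1 component = 0.32 * |3.76| = 1.2032.
L2 component = 0.68 * 3.76^2 / 2 = 4.8068.
Penalty = 1.01 * (1.2032 + 4.8068) = 1.01 * 6.0100 = 6.0701.

6.0701


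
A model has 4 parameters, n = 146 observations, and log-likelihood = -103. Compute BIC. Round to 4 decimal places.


k * ln(n) = 4 * ln(146) = 4 * 4.983607 = 19.934428.
-2 * loglik = -2 * (-103) = 206.
BIC = 19.934428 + 206 = 225.934428, which rounds to 225.9344.

225.9344


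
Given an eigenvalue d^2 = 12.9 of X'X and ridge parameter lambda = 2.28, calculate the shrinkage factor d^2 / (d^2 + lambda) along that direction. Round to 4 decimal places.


Compute the denominator: 12.9 + 2.28 = 15.1800.
Shrinkage factor = 12.9 / 15.1800 = 0.8498.

0.8498


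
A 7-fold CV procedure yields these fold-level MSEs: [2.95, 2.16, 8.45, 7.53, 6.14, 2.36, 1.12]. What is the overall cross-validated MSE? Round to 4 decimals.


Add all fold MSEs: 30.7100.
Divide by k = 7: 30.7100/7 = 4.3871.

4.3871


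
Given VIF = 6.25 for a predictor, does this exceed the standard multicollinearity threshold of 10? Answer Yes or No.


Compare VIF = 6.25 to the threshold of 10.
6.25 < 10, so the answer is No.

No


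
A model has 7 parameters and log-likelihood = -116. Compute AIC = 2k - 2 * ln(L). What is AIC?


AIC = 2*7 - 2*(-116).
= 14 + 232 = 246.

246


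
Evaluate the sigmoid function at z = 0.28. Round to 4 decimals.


exp(-0.2800) = 0.7558.
1 + exp(-z) = 1.7558.
sigmoid = 1/1.7558 = 0.5695.

0.5695


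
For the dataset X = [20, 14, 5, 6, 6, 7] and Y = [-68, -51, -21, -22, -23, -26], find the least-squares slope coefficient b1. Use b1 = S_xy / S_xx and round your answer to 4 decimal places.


First compute the means: xbar = 9.6667, ybar = -35.1667.
Then S_xx = sum((xi - xbar)^2) = 181.3333.
S_xy = sum((xi - xbar)(yi - ybar)) = -591.3333.
b1 = S_xy / S_xx = -591.3333 / 181.3333 = -3.2610.

-3.2610


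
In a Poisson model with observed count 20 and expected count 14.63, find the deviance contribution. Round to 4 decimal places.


y/mu = 20/14.63 = 1.367054 (approx.), and ln(20/14.63) = 0.312658.
y * ln(y/mu) = 20 * 0.312658 = 6.253160.
y - mu = 5.37.
D = 2 * (6.253160 - 5.37) = 1.766320, which rounds to 1.7663.

1.7663


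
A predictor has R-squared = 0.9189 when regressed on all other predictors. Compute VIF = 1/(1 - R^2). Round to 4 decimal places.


Using VIF = 1/(1 - R^2_j):
1 - 0.9189 = 0.0811.
VIF = 12.3305.

12.3305


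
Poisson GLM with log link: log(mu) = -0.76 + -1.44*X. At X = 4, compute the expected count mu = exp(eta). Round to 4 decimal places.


eta = -0.76 + -1.44 * 4 = -6.5200.
mu = exp(-6.5200) = 0.0015.

0.0015


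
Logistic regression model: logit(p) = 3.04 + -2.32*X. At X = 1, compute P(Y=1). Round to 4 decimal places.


z = 3.04 + -2.32 * 1 = 0.7200.
Sigmoid: P = 1 / (1 + exp(-0.7200)) = 0.6726.

0.6726


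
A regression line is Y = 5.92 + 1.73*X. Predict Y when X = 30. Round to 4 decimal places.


Substitute X = 30 into the equation:
Y = 5.92 + 1.73 * 30 = 5.92 + 51.9000 = 57.8200.

57.8200


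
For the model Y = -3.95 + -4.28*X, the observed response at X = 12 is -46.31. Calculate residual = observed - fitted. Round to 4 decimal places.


Compute yhat = -3.95 + (-4.28)(12) = -55.3100.
Residual = actual - predicted = -46.31 - -55.3100 = 9.0000.

9.0000


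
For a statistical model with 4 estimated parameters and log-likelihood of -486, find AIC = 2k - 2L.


AIC = 2*4 - 2*(-486).
= 8 + 972 = 980.

980


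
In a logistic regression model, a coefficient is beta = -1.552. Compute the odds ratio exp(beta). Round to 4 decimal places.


Odds ratio = exp(beta) = exp(-1.552).
= 0.2118.

0.2118


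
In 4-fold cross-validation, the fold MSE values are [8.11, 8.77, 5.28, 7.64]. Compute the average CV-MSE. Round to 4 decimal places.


Total MSE across folds = 29.8000.
CV-MSE = 29.8000/4 = 7.4500.

7.4500


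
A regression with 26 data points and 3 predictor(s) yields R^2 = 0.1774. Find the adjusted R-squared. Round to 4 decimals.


Plug in: Adj R^2 = 1 - (1 - 0.1774) * 25/22.
= 1 - 0.8226 * 25/22
= 1 - 20.5650 / 22
= 1 - 0.9348 = 0.0652.

0.0652


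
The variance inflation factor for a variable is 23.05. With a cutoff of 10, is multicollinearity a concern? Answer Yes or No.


Check: VIF = 23.05 vs threshold = 10.
Since 23.05 >= 10, the answer is Yes.

Yes


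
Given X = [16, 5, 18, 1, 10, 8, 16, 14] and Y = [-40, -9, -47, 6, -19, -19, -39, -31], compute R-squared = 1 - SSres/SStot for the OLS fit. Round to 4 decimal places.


Fit the OLS line: b0 = 7.6004, b1 = -2.9409.
SSres = 32.6142.
SStot = 2229.5000.
R^2 = 1 - 32.6142/2229.5000 = 0.9854.

0.9854


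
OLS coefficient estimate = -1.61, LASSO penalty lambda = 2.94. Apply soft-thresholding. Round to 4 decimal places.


Check: |-1.61| = 1.61 vs lambda = 2.94.
Since |beta| <= lambda, the coefficient is set to 0.
Soft-thresholded coefficient = 0.0000.

0.0000


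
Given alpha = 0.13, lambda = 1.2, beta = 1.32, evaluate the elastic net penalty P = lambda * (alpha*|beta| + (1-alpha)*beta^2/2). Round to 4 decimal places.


alpha * |beta| = 0.13 * 1.32 = 0.1716.
(1-alpha) * beta^2/2 = 0.87 * 1.7424/2 = 0.7579.
Total = 1.2 * (0.1716 + 0.7579) = 1.1155.

1.1155


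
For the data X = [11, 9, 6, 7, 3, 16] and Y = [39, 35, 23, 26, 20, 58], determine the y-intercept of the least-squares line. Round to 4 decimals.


First find the slope: b1 = 3.0592.
Means: xbar = 8.6667, ybar = 33.5000.
b0 = ybar - b1 * xbar = 33.5000 - 3.0592 * 8.6667 = 6.9868.

6.9868


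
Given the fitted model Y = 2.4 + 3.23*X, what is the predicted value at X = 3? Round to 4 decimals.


Predicted value:
Y = 2.4 + (3.23)(3) = 2.4 + 9.6900 = 12.0900.

12.0900


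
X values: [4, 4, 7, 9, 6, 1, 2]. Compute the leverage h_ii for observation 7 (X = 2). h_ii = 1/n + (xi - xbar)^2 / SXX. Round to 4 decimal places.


Mean of X: xbar = 4.7143.
SXX = 47.4286.
For X = 2: h = 1/7 + (2 - 4.7143)^2/47.4286 = 0.2982.

0.2982


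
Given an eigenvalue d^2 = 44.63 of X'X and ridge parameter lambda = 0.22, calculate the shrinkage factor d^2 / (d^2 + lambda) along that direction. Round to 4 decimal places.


Denominator = d^2 + lambda = 44.63 + 0.22 = 44.8500.
Shrinkage = 44.63 / 44.8500 = 0.9951.

0.9951


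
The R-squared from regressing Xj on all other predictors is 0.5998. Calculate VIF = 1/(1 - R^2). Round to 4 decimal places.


Denominator: 1 - 0.5998 = 0.4002.
VIF = 1 / 0.4002 = 2.4988.

2.4988


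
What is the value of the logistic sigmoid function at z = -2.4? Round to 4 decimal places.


First, exp(2.4000) = 11.0232.
Then sigma(z) = 1/(1 + 11.0232) = 0.0832.

0.0832


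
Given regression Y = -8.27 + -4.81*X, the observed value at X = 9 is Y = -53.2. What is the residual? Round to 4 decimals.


Fitted value at X = 9 is yhat = -8.27 + -4.81*9 = -51.5600.
Residual = -53.2 - -51.5600 = -1.6400.

-1.6400


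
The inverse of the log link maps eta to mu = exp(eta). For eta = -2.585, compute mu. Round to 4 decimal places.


The inverse log link gives:
mu = exp(-2.585) = 0.0754.

0.0754


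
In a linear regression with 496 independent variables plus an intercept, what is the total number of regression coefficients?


Each predictor gets one coefficient, plus one intercept.
Total parameters = 496 + 1 = 497.

497


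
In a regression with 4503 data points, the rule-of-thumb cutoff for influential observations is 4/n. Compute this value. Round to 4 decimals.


Cook's distance cutoff = 4/n = 4/4503.
= 0.0009.

0.0009


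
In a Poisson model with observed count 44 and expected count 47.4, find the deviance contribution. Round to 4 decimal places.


y/mu = 44/47.4 = 0.928270 (approx.), and ln(44/47.4) = -0.074433.
y * ln(y/mu) = 44 * -0.074433 = -3.275052.
y - mu = -3.4.
D = 2 * (-3.275052 - -3.4) = 0.249896, which rounds to 0.2499.

0.2499


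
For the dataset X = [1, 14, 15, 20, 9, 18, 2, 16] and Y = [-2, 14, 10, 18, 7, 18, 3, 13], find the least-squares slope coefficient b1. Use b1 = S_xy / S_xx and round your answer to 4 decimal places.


First compute the means: xbar = 11.8750, ybar = 10.1250.
Then S_xx = sum((xi - xbar)^2) = 358.8750.
S_xy = sum((xi - xbar)(yi - ybar)) = 343.1250.
b1 = S_xy / S_xx = 343.1250 / 358.8750 = 0.9561.

0.9561


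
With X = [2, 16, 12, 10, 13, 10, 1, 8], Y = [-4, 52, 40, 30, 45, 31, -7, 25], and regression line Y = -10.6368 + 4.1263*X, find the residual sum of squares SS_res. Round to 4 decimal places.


Predicted values from Y = -10.6368 + 4.1263*X.
Residuals: [-1.6158, -3.3840, 1.1212, -0.6262, 1.9949, 0.3738, -0.4895, 2.6264].
SSres = 26.9684.

26.9684


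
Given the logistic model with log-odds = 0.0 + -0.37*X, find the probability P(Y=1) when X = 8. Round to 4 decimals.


Compute z = 0.0 + (-0.37)(8) = -2.9600.
exp(-z) = 19.2980.
P = 1/(1 + 19.2980) = 0.0493.

0.0493


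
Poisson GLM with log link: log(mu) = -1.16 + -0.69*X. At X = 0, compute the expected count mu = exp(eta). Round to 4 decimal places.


Linear predictor: eta = -1.16 + (-0.69)(0) = -1.1600.
Expected count: mu = exp(-1.1600) = 0.3135.

0.3135


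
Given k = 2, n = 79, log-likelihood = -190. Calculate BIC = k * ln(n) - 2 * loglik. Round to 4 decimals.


Compute k*ln(n) = 2*ln(79) = 2*4.369448 = 8.738896.
Then -2*loglik = 380.
BIC = 8.738896 + 380 = 388.738896, which rounds to 388.7389.

388.7389


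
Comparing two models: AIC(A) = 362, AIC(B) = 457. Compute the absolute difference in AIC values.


|AIC_A - AIC_B| = |362 - 457| = 95.
Model A is preferred (lower AIC).

95


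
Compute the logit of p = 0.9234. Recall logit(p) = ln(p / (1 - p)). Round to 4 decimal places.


1 - p = 0.0766.
p/(1-p) = 12.0548.
logit = ln(12.0548) = 2.4895.

2.4895


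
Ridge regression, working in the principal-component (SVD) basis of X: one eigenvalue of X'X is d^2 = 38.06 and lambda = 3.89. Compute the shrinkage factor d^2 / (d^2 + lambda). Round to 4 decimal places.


d^2 + lambda = 38.06 + 3.89 = 41.9500.
Shrinkage factor = 38.06/41.9500 = 0.9073.

0.9073


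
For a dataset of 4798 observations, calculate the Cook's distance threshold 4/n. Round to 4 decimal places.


Cook's distance cutoff = 4/n = 4/4798.
= 0.0008.

0.0008


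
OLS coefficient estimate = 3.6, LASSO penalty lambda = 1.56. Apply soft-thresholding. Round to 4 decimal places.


Absolute value: |3.6| = 3.6.
Compare to lambda = 1.56.
Since |beta| > lambda, coefficient = sign(beta)*(|beta| - lambda) = 2.0400.

2.0400


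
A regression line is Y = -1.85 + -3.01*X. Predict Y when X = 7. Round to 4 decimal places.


Predicted value:
Y = -1.85 + (-3.01)(7) = -1.85 + -21.0700 = -22.9200.

-22.9200


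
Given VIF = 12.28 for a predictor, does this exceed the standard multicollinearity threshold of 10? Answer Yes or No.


Check: VIF = 12.28 vs threshold = 10.
Since 12.28 >= 10, the answer is Yes.

Yes


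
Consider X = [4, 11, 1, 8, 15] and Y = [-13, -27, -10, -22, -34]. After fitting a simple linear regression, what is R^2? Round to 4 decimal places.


After computing the OLS fit (b0=-7.3404, b1=-1.7769):
SSres = 3.0863, SStot = 390.8000.
R^2 = 1 - 3.0863/390.8000 = 0.9921.

0.9921


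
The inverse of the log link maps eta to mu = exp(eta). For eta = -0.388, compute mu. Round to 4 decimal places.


Apply the inverse link:
mu = e^-0.388 = 0.6784.

0.6784
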